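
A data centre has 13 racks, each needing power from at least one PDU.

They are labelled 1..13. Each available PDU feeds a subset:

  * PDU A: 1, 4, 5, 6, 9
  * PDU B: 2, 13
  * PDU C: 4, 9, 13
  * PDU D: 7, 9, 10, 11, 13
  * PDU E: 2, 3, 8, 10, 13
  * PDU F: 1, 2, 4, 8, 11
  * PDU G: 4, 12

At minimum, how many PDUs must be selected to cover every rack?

4

Take {A, D, E, G}. Their union is {1, 2, 3, 4, 5, 6, 7, 8, 9, 10, 11, 12, 13}, which is all 13 racks.
Only G contains 12, so G is forced; the remaining 11 racks need at least 3 more PDUs (each remaining PDU adds at most 5) — so at least 4 PDUs are needed, and 4 is optimal.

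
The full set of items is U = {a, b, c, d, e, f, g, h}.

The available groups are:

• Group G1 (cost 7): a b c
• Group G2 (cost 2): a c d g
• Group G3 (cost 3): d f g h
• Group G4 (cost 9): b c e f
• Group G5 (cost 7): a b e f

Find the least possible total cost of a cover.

G2, G3, G5 together cover every item (G2 ∪ G3 ∪ G5 = {a, b, c, d, e, f, g, h}); total cost 2 + 3 + 7 = 12.
No covering selection has total cost below 12.

12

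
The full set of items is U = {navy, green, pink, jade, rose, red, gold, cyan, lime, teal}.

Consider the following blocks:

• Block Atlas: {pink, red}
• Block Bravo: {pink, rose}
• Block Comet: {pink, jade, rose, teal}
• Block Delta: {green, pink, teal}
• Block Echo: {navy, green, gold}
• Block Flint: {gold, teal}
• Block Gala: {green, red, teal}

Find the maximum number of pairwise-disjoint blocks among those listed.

2

Bravo, Flint are pairwise disjoint (Bravo={pink,rose}; Flint={gold,teal}).
Every remaining block overlaps one of these, and no 3 of the listed blocks are pairwise disjoint, so 2 is the maximum.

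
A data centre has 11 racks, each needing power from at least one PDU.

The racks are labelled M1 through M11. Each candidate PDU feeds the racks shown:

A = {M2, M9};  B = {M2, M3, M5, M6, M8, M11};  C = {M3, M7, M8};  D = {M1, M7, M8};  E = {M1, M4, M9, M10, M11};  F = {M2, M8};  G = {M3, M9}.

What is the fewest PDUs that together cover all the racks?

3

B and C and E together: B ∪ C ∪ E = {M1, M2, M3, M4, M5, M6, M7, M8, M9, M10, M11} — every rack is covered.
Only E contains M4, so E is forced; the remaining 6 racks need at least 2 more PDUs (each remaining PDU adds at most 5) — so at least 3 PDUs are needed, and 3 is optimal.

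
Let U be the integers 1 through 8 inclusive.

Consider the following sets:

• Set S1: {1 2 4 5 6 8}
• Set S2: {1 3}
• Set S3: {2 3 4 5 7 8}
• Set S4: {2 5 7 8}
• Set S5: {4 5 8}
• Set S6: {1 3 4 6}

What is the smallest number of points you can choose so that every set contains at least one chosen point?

2

The 2 points {1, 5} hit every set.
The sets S2, S4 are pairwise disjoint, so any hitting set needs a separate point for each — at least 2. Hence 2 is optimal.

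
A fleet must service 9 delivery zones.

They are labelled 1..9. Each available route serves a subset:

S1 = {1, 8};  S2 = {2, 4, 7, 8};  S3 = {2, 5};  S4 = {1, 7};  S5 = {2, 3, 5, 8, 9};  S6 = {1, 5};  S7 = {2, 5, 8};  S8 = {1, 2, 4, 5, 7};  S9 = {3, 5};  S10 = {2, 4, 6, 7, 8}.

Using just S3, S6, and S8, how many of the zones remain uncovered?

Union of S3, S6, S8 = {1, 2, 4, 5, 7}.
Not covered: 3, 6, 8, 9 — 4 zones.

4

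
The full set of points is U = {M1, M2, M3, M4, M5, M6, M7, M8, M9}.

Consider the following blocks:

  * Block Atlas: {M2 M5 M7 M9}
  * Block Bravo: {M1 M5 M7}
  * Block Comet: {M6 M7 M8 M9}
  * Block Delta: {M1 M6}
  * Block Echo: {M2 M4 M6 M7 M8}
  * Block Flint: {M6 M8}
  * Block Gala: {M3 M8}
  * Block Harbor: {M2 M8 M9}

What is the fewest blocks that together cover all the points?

4

Atlas and Delta and Echo and Gala together: Atlas ∪ Delta ∪ Echo ∪ Gala = {M1, M2, M3, M4, M5, M6, M7, M8, M9} — every point is covered.
No 3 of the 8 blocks cover everything (all 56 combinations miss at least one point), so 4 is optimal.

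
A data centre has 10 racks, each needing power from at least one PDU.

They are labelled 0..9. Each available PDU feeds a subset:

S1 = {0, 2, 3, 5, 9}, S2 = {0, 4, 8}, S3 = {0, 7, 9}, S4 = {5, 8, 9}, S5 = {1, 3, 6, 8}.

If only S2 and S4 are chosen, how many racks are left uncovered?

5

Union of S2, S4 = {0, 4, 5, 8, 9}.
Not covered: 1, 2, 3, 6, 7 — 5 racks.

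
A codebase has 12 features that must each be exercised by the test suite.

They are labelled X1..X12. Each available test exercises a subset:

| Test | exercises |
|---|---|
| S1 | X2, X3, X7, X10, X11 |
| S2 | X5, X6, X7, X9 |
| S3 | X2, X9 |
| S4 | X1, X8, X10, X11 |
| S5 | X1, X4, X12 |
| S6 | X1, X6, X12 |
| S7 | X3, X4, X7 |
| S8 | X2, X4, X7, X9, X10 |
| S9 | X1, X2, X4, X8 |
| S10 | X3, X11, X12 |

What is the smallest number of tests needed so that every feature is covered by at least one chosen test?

S1 and S2 and S6 and S9 together: S1 ∪ S2 ∪ S6 ∪ S9 = {X1, X2, X3, X4, X5, X6, X7, X8, X9, X10, X11, X12} — every feature is covered.
No 3 of the 10 tests cover everything (all 120 combinations miss at least one feature), so 4 is optimal.

4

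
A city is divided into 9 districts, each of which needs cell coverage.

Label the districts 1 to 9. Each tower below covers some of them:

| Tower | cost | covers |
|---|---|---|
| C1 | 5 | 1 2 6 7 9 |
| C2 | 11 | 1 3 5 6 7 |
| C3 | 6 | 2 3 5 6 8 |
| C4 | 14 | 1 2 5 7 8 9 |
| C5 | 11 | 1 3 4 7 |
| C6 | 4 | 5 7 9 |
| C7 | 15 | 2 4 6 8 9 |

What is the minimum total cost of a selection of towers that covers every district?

C3, C5, C6 together cover every district (C3 ∪ C5 ∪ C6 = {1, 2, 3, 4, 5, 6, 7, 8, 9}); total cost 6 + 11 + 4 = 21.
The greedy pick C1, C3, C5 costs 22; no covering selection beats 21.

21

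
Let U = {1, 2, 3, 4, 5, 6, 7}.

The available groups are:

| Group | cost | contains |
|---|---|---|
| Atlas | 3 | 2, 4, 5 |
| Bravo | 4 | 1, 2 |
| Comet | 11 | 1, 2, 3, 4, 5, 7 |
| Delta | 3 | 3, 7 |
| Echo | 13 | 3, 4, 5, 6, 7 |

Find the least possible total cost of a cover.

17

Bravo, Echo together cover every point (Bravo ∪ Echo = {1, 2, 3, 4, 5, 6, 7}); total cost 4 + 13 = 17.
The greedy pick Atlas, Delta, Bravo, Echo costs 23; no covering selection beats 17.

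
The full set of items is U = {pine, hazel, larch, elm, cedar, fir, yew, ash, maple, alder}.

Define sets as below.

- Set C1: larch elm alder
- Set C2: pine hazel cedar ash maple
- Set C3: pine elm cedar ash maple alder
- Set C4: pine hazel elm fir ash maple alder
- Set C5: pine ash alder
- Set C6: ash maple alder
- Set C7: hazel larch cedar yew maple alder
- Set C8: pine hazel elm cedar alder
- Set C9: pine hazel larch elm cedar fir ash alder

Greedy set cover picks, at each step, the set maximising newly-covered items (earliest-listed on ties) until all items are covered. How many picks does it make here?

Greedy: pick C9 (covers 8 new) → pick C7 (covers 2 new). Total picks: 2.

2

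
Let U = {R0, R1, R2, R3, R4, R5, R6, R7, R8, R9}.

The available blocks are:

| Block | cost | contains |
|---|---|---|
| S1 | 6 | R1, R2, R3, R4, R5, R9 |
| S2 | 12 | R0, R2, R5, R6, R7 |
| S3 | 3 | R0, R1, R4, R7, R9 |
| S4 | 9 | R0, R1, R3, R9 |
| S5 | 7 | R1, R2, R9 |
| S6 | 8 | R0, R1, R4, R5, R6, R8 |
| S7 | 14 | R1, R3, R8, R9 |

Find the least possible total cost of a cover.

S1, S3, S6 together cover every element (S1 ∪ S3 ∪ S6 = {R0, R1, R2, R3, R4, R5, R6, R7, R8, R9}); total cost 6 + 3 + 8 = 17.
No covering selection has total cost below 17.

17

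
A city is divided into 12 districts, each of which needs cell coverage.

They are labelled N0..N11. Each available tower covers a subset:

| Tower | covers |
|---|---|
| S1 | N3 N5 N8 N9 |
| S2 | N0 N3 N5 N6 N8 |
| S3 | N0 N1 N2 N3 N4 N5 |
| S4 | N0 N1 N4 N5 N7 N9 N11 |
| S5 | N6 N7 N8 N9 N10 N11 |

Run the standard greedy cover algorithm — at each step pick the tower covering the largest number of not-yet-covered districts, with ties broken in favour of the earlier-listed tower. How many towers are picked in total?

4

Greedy: pick S4 (covers 7 new) → pick S2 (covers 3 new) → pick S3 (covers 1 new) → pick S5 (covers 1 new). Total picks: 4.
(The true minimum cover uses only 2 towers, so greedy is not optimal here.)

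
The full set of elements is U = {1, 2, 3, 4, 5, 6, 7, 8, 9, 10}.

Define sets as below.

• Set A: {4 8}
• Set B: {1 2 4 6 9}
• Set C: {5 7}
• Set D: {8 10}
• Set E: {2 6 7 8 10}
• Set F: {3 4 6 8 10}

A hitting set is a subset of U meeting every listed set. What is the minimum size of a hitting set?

3

Take H = {2, 7, 8}. Each listed set contains at least one of these, so H is a hitting set of size 3.
The sets B, C, D are pairwise disjoint, so any hitting set needs a separate element for each — at least 3. Hence 3 is optimal.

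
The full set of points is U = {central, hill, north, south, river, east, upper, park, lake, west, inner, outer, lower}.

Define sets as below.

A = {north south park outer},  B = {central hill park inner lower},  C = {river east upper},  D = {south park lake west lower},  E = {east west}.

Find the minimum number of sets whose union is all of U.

A, B, C, and D cover everything between them: the union {central, hill, north, south, river, east, upper, park, lake, west, inner, outer, lower} is all of U.
Only B contains central, so B is forced; the remaining 8 points need at least 3 more sets (each remaining set adds at most 3) — so at least 4 sets are needed, and 4 is optimal.

4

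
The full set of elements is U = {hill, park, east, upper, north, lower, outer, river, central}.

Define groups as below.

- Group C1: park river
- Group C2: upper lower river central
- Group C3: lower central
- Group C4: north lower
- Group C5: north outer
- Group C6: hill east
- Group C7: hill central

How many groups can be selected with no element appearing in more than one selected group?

4

C1, C3, C5, C6 are pairwise disjoint (C1={park,river}; C3={lower,central}; C5={north,outer}; C6={hill,east}).
Every remaining group overlaps one of these, and no 5 of the listed groups are pairwise disjoint, so 4 is the maximum.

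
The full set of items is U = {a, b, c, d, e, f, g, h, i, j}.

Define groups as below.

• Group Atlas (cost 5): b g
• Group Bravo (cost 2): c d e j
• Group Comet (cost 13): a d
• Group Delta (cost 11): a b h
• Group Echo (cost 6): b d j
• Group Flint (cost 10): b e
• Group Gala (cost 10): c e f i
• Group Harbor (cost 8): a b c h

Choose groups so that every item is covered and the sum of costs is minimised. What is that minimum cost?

Atlas, Bravo, Gala, Harbor together cover every item (Atlas ∪ Bravo ∪ Gala ∪ Harbor = {a, b, c, d, e, f, g, h, i, j}); total cost 5 + 2 + 10 + 8 = 25.
No covering selection has total cost below 25.

25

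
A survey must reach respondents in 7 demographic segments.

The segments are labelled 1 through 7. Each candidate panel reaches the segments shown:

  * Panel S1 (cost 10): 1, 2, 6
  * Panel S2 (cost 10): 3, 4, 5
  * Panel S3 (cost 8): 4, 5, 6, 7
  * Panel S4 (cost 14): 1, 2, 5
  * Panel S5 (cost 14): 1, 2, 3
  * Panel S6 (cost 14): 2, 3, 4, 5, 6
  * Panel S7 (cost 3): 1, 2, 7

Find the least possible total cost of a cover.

17

S6, S7 together cover every segment (S6 ∪ S7 = {1, 2, 3, 4, 5, 6, 7}); total cost 14 + 3 = 17.
The greedy pick S7, S3, S2 costs 21; no covering selection beats 17.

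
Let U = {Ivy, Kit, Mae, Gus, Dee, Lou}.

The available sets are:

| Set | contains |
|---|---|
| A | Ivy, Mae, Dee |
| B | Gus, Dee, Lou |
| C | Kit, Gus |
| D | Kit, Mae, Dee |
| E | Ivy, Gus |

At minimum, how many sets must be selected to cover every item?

Take {B, D, E}. Their union is {Ivy, Kit, Mae, Gus, Dee, Lou}, which is all 6 items.
Only B contains Lou, so B is forced; the remaining 3 items need at least 2 more sets (each remaining set adds at most 2) — so at least 3 sets are needed, and 3 is optimal.

3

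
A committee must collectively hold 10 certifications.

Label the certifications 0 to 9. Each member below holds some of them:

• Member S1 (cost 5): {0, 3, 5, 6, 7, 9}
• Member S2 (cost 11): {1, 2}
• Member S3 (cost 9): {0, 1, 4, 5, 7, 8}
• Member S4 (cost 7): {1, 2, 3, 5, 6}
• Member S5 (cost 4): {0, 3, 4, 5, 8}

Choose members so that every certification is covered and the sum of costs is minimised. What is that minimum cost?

16

S1, S4, S5 together cover every certification (S1 ∪ S4 ∪ S5 = {0, 1, 2, 3, 4, 5, 6, 7, 8, 9}); total cost 5 + 7 + 4 = 16.
No covering selection has total cost below 16.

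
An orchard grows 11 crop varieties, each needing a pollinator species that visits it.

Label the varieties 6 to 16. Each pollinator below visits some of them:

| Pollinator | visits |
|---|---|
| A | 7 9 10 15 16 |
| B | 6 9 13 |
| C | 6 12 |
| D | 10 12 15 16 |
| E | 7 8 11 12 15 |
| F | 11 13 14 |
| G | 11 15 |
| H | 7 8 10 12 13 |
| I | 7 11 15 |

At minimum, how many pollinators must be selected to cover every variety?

4

Take {B, D, F, H}. Their union is {6, 7, 8, 9, 10, 11, 12, 13, 14, 15, 16}, which is all 11 varieties.
No 3 of the 9 pollinators cover everything (all 84 combinations miss at least one variety), so 4 is optimal.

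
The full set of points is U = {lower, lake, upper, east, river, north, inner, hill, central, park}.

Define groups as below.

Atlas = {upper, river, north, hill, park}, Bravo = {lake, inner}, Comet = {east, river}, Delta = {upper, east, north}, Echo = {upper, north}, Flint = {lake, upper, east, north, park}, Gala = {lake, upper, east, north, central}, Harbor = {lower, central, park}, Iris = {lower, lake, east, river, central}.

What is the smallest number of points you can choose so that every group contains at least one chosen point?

4

H = {lower, lake, upper, east} meets every group (each contains at least one member of H), and |H| = 4.
The groups Bravo, Comet, Echo, Harbor are pairwise disjoint, so any hitting set needs a separate point for each — at least 4. Hence 4 is optimal.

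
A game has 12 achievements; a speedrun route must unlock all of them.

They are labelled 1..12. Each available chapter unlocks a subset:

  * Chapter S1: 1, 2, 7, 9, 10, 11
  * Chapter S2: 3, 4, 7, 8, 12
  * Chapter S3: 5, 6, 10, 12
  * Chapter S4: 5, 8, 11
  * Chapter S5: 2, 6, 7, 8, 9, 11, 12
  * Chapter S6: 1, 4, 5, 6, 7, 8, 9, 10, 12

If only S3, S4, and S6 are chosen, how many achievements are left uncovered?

2

Union of S3, S4, S6 = {1, 4, 5, 6, 7, 8, 9, 10, 11, 12}.
Not covered: 2, 3 — 2 achievements.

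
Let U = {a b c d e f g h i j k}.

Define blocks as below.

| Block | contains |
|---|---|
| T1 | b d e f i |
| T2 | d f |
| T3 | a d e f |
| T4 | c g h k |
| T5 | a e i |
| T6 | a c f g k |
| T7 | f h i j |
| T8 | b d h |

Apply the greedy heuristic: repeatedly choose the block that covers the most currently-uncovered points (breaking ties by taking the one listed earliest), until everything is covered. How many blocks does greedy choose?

Greedy: pick T1 (covers 5 new) → pick T4 (covers 4 new) → pick T3 (covers 1 new) → pick T7 (covers 1 new). Total picks: 4.
(The true minimum cover uses only 3 blocks, so greedy is not optimal here.)

4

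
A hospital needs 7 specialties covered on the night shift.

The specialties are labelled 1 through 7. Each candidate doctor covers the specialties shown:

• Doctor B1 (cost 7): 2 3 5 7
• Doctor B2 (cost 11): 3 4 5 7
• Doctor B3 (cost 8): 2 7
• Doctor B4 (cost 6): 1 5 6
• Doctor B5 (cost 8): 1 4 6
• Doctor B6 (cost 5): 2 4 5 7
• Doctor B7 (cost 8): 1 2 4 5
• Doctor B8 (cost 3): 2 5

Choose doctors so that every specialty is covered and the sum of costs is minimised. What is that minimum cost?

B1, B5 together cover every specialty (B1 ∪ B5 = {1, 2, 3, 4, 5, 6, 7}); total cost 7 + 8 = 15.
The greedy pick B6, B4, B1 costs 18; no covering selection beats 15.

15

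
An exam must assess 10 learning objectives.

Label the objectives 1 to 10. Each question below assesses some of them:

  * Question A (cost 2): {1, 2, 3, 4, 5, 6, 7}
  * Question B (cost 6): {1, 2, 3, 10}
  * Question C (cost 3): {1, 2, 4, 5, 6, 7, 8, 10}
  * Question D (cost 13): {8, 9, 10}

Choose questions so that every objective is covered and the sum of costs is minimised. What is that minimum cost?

15

A, D together cover every objective (A ∪ D = {1, 2, 3, 4, 5, 6, 7, 8, 9, 10}); total cost 2 + 13 = 15.
The greedy pick A, C, D costs 18; no covering selection beats 15.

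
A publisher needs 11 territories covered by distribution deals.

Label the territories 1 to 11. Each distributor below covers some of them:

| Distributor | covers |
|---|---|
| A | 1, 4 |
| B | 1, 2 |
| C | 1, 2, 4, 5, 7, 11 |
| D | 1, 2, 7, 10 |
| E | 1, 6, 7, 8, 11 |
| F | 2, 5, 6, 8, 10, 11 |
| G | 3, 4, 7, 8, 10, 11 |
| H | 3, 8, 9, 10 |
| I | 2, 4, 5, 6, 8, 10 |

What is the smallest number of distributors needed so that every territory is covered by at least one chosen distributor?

3

Take {C, E, H}. Their union is {1, 2, 3, 4, 5, 6, 7, 8, 9, 10, 11}, which is all 11 territories.
Only H contains 9, so H is forced; the remaining 7 territories need at least 2 more distributors (each remaining distributor adds at most 6) — so at least 3 distributors are needed, and 3 is optimal.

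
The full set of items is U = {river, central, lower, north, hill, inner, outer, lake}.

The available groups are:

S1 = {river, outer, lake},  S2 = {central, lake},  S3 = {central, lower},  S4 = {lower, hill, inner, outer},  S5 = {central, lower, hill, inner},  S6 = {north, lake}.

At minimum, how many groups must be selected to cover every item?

S1, S5, and S6 cover everything between them: the union {river, central, lower, north, hill, inner, outer, lake} is all of U.
Only S1 contains river, so S1 is forced; the remaining 5 items need at least 2 more groups (each remaining group adds at most 4) — so at least 3 groups are needed, and 3 is optimal.

3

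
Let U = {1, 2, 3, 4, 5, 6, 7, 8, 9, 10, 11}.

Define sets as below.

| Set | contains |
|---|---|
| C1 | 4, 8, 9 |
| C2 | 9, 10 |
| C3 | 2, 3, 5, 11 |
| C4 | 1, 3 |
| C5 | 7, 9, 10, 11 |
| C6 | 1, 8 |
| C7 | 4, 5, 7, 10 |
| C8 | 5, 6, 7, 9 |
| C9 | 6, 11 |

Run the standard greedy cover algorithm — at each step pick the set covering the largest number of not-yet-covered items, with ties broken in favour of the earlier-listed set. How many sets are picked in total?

5

Greedy: pick C3 (covers 4 new) → pick C1 (covers 3 new) → pick C5 (covers 2 new) → pick C4 (covers 1 new) → pick C8 (covers 1 new). Total picks: 5.
(The true minimum cover uses only 4 sets, so greedy is not optimal here.)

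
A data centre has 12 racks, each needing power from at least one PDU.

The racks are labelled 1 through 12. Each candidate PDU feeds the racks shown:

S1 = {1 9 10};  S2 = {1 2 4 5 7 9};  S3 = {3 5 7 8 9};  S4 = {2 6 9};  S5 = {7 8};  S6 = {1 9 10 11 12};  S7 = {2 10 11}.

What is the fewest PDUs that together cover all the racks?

4

Take {S2, S3, S4, S6}. Their union is {1, 2, 3, 4, 5, 6, 7, 8, 9, 10, 11, 12}, which is all 12 racks.
Only S4 contains 6, so S4 is forced; the remaining 9 racks need at least 3 more PDUs (each remaining PDU adds at most 4) — so at least 4 PDUs are needed, and 4 is optimal.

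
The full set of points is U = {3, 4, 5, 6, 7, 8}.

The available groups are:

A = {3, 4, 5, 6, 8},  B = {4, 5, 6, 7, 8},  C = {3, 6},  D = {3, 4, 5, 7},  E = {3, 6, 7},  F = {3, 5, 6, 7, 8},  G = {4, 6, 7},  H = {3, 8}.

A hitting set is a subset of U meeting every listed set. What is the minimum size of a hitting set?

The 2 points {3, 6} hit every group.
The groups G, H are pairwise disjoint, so any hitting set needs a separate point for each — at least 2. Hence 2 is optimal.

2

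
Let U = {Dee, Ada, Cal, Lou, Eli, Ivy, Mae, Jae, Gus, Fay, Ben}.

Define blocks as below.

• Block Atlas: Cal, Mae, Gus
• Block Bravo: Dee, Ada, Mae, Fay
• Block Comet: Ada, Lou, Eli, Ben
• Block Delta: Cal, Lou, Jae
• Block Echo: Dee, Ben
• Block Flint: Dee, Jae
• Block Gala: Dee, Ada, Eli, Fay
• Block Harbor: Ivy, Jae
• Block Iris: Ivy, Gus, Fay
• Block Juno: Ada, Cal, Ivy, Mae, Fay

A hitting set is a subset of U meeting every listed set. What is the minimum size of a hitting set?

4

The 4 points {Ada, Jae, Gus, Ben} hit every block.
No choice of 3 points meets every block, so 4 is the minimum.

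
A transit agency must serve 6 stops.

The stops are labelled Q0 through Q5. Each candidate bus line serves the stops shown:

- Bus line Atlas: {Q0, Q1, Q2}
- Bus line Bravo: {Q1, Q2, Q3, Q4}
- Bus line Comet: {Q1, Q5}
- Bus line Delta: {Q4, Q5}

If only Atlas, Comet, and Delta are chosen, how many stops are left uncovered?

Union of Atlas, Comet, Delta = {Q0, Q1, Q2, Q4, Q5}.
Not covered: Q3 — 1 stop.

1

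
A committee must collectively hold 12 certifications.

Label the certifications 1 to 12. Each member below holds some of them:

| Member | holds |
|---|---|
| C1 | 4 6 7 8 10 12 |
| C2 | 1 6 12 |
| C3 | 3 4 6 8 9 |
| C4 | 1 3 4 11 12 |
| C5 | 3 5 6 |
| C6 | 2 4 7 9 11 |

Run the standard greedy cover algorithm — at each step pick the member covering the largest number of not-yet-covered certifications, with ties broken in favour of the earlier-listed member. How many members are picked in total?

4

Greedy: pick C1 (covers 6 new) → pick C4 (covers 3 new) → pick C6 (covers 2 new) → pick C5 (covers 1 new). Total picks: 4.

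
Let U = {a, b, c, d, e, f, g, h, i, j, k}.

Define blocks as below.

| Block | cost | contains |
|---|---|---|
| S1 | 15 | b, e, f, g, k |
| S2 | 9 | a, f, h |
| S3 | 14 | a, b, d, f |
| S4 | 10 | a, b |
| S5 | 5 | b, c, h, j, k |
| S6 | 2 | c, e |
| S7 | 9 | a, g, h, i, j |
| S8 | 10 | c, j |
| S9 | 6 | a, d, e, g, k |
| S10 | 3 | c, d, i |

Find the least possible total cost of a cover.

S2, S5, S9, S10 together cover every item (S2 ∪ S5 ∪ S9 ∪ S10 = {a, b, c, d, e, f, g, h, i, j, k}); total cost 9 + 5 + 6 + 3 = 23.
No covering selection has total cost below 23.

23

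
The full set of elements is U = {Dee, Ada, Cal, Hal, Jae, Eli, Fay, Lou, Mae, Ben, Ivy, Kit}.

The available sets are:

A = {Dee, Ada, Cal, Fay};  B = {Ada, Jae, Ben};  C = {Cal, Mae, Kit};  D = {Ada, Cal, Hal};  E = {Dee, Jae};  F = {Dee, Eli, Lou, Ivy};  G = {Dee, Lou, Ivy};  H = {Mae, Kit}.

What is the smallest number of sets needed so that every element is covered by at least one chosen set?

5

Take {A, B, C, D, F}. Their union is {Dee, Ada, Cal, Hal, Jae, Eli, Fay, Lou, Mae, Ben, Ivy, Kit}, which is all 12 elements.
No 4 of the 8 sets cover everything (all 70 combinations miss at least one element), so 5 is optimal.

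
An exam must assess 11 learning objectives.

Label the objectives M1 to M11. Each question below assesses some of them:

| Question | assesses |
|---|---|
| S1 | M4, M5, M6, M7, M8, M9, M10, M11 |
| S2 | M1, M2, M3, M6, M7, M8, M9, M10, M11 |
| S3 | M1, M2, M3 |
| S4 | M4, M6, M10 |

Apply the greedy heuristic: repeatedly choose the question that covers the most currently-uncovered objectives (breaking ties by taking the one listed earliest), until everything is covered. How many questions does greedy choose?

2

Greedy: pick S2 (covers 9 new) → pick S1 (covers 2 new). Total picks: 2.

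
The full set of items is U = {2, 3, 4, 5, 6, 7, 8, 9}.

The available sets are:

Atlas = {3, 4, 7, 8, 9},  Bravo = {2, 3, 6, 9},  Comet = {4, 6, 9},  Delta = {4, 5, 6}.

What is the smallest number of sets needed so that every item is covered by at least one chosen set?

3

Atlas, Bravo, and Delta cover everything between them: the union {2, 3, 4, 5, 6, 7, 8, 9} is all of U.
Only Bravo contains 2, so Bravo is forced; the remaining 4 items need at least 2 more sets (each remaining set adds at most 3) — so at least 3 sets are needed, and 3 is optimal.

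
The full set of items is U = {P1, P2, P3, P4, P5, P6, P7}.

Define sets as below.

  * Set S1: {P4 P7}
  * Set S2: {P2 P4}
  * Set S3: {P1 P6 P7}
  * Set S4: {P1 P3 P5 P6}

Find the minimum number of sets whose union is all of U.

S2, S3, and S4 cover everything between them: the union {P1, P2, P3, P4, P5, P6, P7} is all of U.
Only S2 contains P2, so S2 is forced; the remaining 5 items need at least 2 more sets (each remaining set adds at most 4) — so at least 3 sets are needed, and 3 is optimal.

3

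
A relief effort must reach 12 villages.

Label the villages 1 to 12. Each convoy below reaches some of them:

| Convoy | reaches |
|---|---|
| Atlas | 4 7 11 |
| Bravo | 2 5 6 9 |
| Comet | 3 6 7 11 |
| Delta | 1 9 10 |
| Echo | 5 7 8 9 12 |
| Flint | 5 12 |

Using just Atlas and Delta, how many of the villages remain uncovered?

Union of Atlas, Delta = {1, 4, 7, 9, 10, 11}.
Not covered: 2, 3, 5, 6, 8, 12 — 6 villages.

6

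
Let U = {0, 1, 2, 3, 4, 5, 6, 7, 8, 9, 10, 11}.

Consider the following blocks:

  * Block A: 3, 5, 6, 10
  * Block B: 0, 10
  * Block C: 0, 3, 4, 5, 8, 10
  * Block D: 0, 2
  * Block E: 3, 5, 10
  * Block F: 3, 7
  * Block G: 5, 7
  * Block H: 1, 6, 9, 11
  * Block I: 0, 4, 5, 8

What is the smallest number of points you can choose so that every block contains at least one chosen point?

4

Take T = {0, 1, 3, 5}. Each listed block contains at least one of these, so T is a hitting set of size 4.
No choice of 3 points meets every block, so 4 is the minimum.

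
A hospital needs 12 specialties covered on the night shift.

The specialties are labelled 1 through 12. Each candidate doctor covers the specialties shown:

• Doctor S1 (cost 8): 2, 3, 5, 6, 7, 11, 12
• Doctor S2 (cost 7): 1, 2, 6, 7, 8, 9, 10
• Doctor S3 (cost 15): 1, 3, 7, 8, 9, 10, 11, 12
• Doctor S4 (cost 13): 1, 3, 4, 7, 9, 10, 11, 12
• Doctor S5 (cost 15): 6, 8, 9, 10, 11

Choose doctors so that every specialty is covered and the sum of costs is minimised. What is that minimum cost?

S1, S2, S4 together cover every specialty (S1 ∪ S2 ∪ S4 = {1, 2, 3, 4, 5, 6, 7, 8, 9, 10, 11, 12}); total cost 8 + 7 + 13 = 28.
No covering selection has total cost below 28.

28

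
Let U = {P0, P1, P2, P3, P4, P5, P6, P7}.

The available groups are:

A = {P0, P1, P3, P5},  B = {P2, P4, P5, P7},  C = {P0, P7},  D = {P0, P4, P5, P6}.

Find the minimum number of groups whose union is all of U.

3

Take {A, B, D}. Their union is {P0, P1, P2, P3, P4, P5, P6, P7}, which is all 8 points.
Only A contains P1, so A is forced; the remaining 4 points need at least 2 more groups (each remaining group adds at most 3) — so at least 3 groups are needed, and 3 is optimal.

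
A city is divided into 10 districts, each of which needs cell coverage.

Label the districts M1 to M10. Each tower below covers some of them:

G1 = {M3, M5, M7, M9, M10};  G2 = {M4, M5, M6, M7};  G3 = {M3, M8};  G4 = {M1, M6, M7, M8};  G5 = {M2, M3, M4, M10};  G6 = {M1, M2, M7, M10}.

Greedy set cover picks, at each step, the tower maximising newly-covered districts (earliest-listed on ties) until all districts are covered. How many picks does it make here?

Greedy: pick G1 (covers 5 new) → pick G4 (covers 3 new) → pick G5 (covers 2 new). Total picks: 3.

3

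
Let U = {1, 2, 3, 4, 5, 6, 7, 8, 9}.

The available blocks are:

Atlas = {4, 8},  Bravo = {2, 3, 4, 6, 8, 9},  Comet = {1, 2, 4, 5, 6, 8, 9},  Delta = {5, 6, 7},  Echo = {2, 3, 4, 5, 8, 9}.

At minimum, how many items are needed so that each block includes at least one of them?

2

H = {5, 8} meets every block (each contains at least one member of H), and |H| = 2.
The blocks Atlas, Delta are pairwise disjoint, so any hitting set needs a separate item for each — at least 2. Hence 2 is optimal.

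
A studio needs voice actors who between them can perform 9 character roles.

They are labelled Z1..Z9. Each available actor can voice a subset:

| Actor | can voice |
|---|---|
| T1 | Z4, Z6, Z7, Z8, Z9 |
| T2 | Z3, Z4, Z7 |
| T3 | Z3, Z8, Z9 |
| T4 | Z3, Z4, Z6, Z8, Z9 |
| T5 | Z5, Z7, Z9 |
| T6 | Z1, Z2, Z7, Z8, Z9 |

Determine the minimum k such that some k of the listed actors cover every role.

3

Take {T4, T5, T6}. Their union is {Z1, Z2, Z3, Z4, Z5, Z6, Z7, Z8, Z9}, which is all 9 roles.
Only T6 contains Z1, so T6 is forced; the remaining 4 roles need at least 2 more actors (each remaining actor adds at most 3) — so at least 3 actors are needed, and 3 is optimal.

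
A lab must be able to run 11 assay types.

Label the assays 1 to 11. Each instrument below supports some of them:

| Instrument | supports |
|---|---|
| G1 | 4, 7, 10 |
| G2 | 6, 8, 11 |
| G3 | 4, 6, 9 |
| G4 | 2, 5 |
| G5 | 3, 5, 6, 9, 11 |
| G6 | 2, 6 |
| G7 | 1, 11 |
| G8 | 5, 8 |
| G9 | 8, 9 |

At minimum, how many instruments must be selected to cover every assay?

5

Take {G1, G2, G5, G6, G7}. Their union is {1, 2, 3, 4, 5, 6, 7, 8, 9, 10, 11}, which is all 11 assays.
No 4 of the 9 instruments cover everything (all 126 combinations miss at least one assay), so 5 is optimal.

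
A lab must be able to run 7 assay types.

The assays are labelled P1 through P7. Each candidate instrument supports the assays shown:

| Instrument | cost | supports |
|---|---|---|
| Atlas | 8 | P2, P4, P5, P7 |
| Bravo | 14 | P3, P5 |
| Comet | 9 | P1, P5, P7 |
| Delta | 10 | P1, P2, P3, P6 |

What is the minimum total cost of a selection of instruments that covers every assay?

Atlas, Delta together cover every assay (Atlas ∪ Delta = {P1, P2, P3, P4, P5, P6, P7}); total cost 8 + 10 = 18.
No covering selection has total cost below 18.

18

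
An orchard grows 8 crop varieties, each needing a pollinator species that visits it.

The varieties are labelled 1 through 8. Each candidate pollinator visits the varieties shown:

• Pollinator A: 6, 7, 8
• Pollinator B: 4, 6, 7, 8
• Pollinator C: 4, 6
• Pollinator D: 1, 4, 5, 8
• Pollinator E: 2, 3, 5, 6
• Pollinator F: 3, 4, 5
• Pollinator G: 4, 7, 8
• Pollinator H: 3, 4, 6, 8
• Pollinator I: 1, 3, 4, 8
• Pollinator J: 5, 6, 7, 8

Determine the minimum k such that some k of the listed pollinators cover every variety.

3

Take {E, I, J}. Their union is {1, 2, 3, 4, 5, 6, 7, 8}, which is all 8 varieties.
Only E contains 2, so E is forced; the remaining 4 varieties need at least 2 more pollinators (each remaining pollinator adds at most 3) — so at least 3 pollinators are needed, and 3 is optimal.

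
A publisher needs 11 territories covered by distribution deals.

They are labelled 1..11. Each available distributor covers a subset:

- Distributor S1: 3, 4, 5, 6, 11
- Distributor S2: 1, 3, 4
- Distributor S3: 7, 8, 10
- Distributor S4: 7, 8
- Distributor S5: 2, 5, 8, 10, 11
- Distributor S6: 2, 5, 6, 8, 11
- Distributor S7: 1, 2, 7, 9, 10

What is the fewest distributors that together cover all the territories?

3

S2 and S6 and S7 together: S2 ∪ S6 ∪ S7 = {1, 2, 3, 4, 5, 6, 7, 8, 9, 10, 11} — every territory is covered.
Each distributor has at most 5 territories, and 2·5 = 10 < 11 — so at least 3 distributors are needed, and 3 is optimal.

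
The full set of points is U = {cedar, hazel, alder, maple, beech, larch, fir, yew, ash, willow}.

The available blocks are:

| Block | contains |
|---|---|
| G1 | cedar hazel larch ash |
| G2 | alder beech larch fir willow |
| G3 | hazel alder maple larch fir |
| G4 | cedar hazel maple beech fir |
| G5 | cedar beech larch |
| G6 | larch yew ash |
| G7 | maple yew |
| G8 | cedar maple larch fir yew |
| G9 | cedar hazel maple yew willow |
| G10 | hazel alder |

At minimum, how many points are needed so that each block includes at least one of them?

3

H = {hazel, beech, yew} meets every block (each contains at least one member of H), and |H| = 3.
The blocks G5, G7, G10 are pairwise disjoint, so any hitting set needs a separate point for each — at least 3. Hence 3 is optimal.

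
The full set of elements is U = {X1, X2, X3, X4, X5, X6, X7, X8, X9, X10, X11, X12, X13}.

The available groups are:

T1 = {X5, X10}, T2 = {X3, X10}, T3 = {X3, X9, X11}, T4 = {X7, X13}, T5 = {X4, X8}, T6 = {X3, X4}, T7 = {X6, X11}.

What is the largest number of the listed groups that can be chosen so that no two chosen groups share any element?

4

T1, T3, T4, T5 are pairwise disjoint (T1={X5,X10}; T3={X3,X9,X11}; T4={X7,X13}; T5={X4,X8}).
Every remaining group overlaps one of these, and no 5 of the listed groups are pairwise disjoint, so 4 is the maximum.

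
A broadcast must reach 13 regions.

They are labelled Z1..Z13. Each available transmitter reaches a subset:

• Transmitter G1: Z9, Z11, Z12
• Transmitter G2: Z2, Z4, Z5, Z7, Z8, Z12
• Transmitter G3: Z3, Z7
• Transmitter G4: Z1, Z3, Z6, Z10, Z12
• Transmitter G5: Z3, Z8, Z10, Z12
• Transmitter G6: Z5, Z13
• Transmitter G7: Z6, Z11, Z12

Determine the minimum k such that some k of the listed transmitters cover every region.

Take {G1, G2, G4, G6}. Their union is {Z1, Z2, Z3, Z4, Z5, Z6, Z7, Z8, Z9, Z10, Z11, Z12, Z13}, which is all 13 regions.
Only G6 contains Z13, so G6 is forced; the remaining 11 regions need at least 3 more transmitters (each remaining transmitter adds at most 5) — so at least 4 transmitters are needed, and 4 is optimal.

4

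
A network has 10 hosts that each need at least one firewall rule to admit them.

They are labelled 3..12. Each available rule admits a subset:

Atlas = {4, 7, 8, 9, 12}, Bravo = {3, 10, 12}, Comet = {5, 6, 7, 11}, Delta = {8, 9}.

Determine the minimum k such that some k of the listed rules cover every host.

Take {Atlas, Bravo, Comet}. Their union is {3, 4, 5, 6, 7, 8, 9, 10, 11, 12}, which is all 10 hosts.
Only Bravo contains 3, so Bravo is forced; the remaining 7 hosts need at least 2 more rules (each remaining rule adds at most 4) — so at least 3 rules are needed, and 3 is optimal.

3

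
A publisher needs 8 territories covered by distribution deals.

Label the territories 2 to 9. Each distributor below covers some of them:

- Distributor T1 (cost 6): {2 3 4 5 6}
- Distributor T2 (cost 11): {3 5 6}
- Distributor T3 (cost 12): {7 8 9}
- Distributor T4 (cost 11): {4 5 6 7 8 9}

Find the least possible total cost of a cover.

T1, T4 together cover every territory (T1 ∪ T4 = {2, 3, 4, 5, 6, 7, 8, 9}); total cost 6 + 11 = 17.
No covering selection has total cost below 17.

17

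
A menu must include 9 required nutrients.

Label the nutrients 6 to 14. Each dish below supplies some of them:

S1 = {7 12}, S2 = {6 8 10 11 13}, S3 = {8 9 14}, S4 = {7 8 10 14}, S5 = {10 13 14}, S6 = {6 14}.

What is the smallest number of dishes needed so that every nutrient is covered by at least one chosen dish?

3

S1 and S2 and S3 together: S1 ∪ S2 ∪ S3 = {6, 7, 8, 9, 10, 11, 12, 13, 14} — every nutrient is covered.
Only S3 contains 9, so S3 is forced; the remaining 6 nutrients need at least 2 more dishes (each remaining dish adds at most 4) — so at least 3 dishes are needed, and 3 is optimal.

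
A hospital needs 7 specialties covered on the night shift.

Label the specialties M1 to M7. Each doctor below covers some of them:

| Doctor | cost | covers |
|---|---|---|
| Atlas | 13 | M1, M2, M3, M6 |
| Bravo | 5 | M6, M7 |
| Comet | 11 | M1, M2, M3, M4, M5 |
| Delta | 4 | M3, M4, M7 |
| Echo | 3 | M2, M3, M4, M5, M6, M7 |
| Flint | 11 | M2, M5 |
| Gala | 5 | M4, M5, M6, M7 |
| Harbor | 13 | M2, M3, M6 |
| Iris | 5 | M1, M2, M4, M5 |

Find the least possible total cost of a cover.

8

Echo, Iris together cover every specialty (Echo ∪ Iris = {M1, M2, M3, M4, M5, M6, M7}); total cost 3 + 5 = 8.
No covering selection has total cost below 8.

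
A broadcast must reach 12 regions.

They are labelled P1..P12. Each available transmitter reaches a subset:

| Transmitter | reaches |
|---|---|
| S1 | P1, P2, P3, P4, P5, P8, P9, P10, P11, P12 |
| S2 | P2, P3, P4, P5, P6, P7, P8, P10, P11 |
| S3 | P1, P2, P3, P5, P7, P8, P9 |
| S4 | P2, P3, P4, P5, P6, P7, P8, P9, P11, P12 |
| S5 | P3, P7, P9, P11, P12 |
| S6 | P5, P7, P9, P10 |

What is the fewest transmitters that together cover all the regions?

2

Take {S1, S4}. Their union is {P1, P2, P3, P4, P5, P6, P7, P8, P9, P10, P11, P12}, which is all 12 regions.
No single transmitter has all 12 regions (the largest, S1, has 10), so 2 is optimal.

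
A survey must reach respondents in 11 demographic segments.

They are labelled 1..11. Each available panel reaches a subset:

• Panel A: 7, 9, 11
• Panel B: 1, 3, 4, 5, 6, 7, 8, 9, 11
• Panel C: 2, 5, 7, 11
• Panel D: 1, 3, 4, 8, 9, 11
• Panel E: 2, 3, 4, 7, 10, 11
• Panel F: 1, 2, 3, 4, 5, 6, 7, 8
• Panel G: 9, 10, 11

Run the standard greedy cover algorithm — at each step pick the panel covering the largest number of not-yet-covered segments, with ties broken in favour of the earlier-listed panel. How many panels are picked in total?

2

Greedy: pick B (covers 9 new) → pick E (covers 2 new). Total picks: 2.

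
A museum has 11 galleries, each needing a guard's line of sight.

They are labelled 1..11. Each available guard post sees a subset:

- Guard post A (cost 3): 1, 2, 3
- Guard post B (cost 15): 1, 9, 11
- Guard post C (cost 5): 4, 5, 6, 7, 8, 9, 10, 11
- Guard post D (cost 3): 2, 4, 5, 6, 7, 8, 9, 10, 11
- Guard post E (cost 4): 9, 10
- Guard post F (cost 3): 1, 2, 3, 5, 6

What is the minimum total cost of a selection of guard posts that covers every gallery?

6

A, D together cover every gallery (A ∪ D = {1, 2, 3, 4, 5, 6, 7, 8, 9, 10, 11}); total cost 3 + 3 = 6.
No covering selection has total cost below 6.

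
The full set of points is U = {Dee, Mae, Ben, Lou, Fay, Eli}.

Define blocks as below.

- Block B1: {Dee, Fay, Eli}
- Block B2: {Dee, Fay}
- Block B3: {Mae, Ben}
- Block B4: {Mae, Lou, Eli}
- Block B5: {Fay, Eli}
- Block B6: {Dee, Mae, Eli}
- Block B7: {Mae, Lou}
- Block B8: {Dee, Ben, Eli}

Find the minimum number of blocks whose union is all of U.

Take {B5, B7, B8}. Their union is {Dee, Mae, Ben, Lou, Fay, Eli}, which is all 6 points.
No 2 of the 8 blocks cover everything (all 28 combinations miss at least one point), so 3 is optimal.

3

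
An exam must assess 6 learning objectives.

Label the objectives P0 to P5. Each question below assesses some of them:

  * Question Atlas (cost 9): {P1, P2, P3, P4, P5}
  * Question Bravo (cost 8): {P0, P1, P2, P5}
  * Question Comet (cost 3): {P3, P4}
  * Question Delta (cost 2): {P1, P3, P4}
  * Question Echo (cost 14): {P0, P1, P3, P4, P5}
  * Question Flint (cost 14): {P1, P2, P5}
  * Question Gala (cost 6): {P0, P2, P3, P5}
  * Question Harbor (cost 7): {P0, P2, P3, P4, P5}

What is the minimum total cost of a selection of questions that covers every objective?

Delta, Gala together cover every objective (Delta ∪ Gala = {P0, P1, P2, P3, P4, P5}); total cost 2 + 6 = 8.
No covering selection has total cost below 8.

8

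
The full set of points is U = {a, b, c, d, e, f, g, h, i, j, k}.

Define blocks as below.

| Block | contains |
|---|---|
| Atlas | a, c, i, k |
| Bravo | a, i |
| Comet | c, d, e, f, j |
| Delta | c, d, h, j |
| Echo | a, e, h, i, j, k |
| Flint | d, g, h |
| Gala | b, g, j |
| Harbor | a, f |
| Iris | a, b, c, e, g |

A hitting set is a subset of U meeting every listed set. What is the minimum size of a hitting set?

3

The 3 points {a, d, j} hit every block.
No choice of 2 points meets every block, so 3 is the minimum.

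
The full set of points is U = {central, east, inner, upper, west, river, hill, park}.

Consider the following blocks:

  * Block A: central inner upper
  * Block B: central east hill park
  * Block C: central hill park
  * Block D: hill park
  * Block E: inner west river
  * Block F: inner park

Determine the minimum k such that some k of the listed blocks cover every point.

3

A and B and E together: A ∪ B ∪ E = {central, east, inner, upper, west, river, hill, park} — every point is covered.
Only B contains east, so B is forced; the remaining 4 points need at least 2 more blocks (each remaining block adds at most 3) — so at least 3 blocks are needed, and 3 is optimal.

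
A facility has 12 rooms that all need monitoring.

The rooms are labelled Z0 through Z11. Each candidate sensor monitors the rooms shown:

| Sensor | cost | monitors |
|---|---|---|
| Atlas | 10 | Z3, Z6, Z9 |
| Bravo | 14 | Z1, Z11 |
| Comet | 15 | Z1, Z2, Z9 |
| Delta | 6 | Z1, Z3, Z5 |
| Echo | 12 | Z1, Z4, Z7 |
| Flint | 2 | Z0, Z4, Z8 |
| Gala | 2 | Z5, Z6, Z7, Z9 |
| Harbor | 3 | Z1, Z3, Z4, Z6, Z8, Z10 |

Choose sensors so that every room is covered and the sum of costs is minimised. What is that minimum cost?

36

Bravo, Comet, Flint, Gala, Harbor together cover every room (Bravo ∪ Comet ∪ Flint ∪ Gala ∪ Harbor = {Z0, Z1, Z2, Z3, Z4, Z5, Z6, Z7, Z8, Z9, Z10, Z11}); total cost 14 + 15 + 2 + 2 + 3 = 36.
No covering selection has total cost below 36.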